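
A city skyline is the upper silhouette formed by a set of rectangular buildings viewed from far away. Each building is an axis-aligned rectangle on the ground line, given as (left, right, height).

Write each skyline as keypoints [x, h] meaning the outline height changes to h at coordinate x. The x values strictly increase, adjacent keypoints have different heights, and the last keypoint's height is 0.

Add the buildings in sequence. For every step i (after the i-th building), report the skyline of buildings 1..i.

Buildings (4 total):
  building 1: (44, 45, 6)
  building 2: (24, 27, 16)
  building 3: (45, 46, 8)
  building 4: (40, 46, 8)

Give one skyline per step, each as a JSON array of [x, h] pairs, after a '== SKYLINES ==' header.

== SKYLINES ==
[[44,6],[45,0]]
[[24,16],[27,0],[44,6],[45,0]]
[[24,16],[27,0],[44,6],[45,8],[46,0]]
[[24,16],[27,0],[40,8],[46,0]]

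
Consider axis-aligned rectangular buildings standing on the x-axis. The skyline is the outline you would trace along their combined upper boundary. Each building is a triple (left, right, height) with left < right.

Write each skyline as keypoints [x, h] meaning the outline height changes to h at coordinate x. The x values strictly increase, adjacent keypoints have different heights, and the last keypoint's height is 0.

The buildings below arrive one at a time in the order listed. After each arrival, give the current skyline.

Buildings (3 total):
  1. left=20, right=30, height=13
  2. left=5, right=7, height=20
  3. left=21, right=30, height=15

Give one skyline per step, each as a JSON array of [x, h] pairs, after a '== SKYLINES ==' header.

== SKYLINES ==
[[20,13],[30,0]]
[[5,20],[7,0],[20,13],[30,0]]
[[5,20],[7,0],[20,13],[21,15],[30,0]]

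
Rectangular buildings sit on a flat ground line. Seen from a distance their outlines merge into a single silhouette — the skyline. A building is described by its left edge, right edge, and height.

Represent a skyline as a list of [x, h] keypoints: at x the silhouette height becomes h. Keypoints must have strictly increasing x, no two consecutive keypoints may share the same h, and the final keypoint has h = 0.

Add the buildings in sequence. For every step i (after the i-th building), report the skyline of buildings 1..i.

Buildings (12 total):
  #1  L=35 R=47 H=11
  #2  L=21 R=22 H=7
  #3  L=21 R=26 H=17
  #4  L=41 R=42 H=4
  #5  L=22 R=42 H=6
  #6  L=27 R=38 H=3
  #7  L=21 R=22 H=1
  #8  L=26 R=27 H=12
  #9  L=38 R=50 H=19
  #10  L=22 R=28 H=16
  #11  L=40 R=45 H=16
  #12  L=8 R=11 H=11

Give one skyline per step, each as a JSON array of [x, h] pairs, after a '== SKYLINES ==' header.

== SKYLINES ==
[[35,11],[47,0]]
[[21,7],[22,0],[35,11],[47,0]]
[[21,17],[26,0],[35,11],[47,0]]
[[21,17],[26,0],[35,11],[47,0]]
[[21,17],[26,6],[35,11],[47,0]]
[[21,17],[26,6],[35,11],[47,0]]
[[21,17],[26,6],[35,11],[47,0]]
[[21,17],[26,12],[27,6],[35,11],[47,0]]
[[21,17],[26,12],[27,6],[35,11],[38,19],[50,0]]
[[21,17],[26,16],[28,6],[35,11],[38,19],[50,0]]
[[21,17],[26,16],[28,6],[35,11],[38,19],[50,0]]
[[8,11],[11,0],[21,17],[26,16],[28,6],[35,11],[38,19],[50,0]]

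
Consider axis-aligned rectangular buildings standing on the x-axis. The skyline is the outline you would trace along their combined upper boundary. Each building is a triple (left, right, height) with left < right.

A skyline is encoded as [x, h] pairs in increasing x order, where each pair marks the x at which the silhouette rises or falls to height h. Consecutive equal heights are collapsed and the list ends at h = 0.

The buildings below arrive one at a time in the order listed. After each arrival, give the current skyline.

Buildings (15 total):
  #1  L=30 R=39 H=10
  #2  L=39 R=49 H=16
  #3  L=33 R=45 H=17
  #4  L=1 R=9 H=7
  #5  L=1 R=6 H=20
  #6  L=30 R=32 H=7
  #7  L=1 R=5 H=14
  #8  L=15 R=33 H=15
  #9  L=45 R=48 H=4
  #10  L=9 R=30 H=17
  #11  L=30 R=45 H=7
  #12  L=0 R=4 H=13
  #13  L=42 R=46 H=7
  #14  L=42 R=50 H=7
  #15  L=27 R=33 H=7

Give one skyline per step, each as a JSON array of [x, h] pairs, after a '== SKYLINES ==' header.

== SKYLINES ==
[[30,10],[39,0]]
[[30,10],[39,16],[49,0]]
[[30,10],[33,17],[45,16],[49,0]]
[[1,7],[9,0],[30,10],[33,17],[45,16],[49,0]]
[[1,20],[6,7],[9,0],[30,10],[33,17],[45,16],[49,0]]
[[1,20],[6,7],[9,0],[30,10],[33,17],[45,16],[49,0]]
[[1,20],[6,7],[9,0],[30,10],[33,17],[45,16],[49,0]]
[[1,20],[6,7],[9,0],[15,15],[33,17],[45,16],[49,0]]
[[1,20],[6,7],[9,0],[15,15],[33,17],[45,16],[49,0]]
[[1,20],[6,7],[9,17],[30,15],[33,17],[45,16],[49,0]]
[[1,20],[6,7],[9,17],[30,15],[33,17],[45,16],[49,0]]
[[0,13],[1,20],[6,7],[9,17],[30,15],[33,17],[45,16],[49,0]]
[[0,13],[1,20],[6,7],[9,17],[30,15],[33,17],[45,16],[49,0]]
[[0,13],[1,20],[6,7],[9,17],[30,15],[33,17],[45,16],[49,7],[50,0]]
[[0,13],[1,20],[6,7],[9,17],[30,15],[33,17],[45,16],[49,7],[50,0]]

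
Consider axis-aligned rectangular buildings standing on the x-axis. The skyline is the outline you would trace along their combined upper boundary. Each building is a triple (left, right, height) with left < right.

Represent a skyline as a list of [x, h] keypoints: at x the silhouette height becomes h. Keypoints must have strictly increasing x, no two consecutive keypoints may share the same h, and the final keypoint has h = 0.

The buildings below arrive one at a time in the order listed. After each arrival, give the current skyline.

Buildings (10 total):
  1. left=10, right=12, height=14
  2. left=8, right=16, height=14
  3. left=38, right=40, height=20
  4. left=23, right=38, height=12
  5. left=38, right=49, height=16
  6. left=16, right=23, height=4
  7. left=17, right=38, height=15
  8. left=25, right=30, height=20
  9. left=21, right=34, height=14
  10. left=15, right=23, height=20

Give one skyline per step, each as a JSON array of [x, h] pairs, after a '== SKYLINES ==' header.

== SKYLINES ==
[[10,14],[12,0]]
[[8,14],[16,0]]
[[8,14],[16,0],[38,20],[40,0]]
[[8,14],[16,0],[23,12],[38,20],[40,0]]
[[8,14],[16,0],[23,12],[38,20],[40,16],[49,0]]
[[8,14],[16,4],[23,12],[38,20],[40,16],[49,0]]
[[8,14],[16,4],[17,15],[38,20],[40,16],[49,0]]
[[8,14],[16,4],[17,15],[25,20],[30,15],[38,20],[40,16],[49,0]]
[[8,14],[16,4],[17,15],[25,20],[30,15],[38,20],[40,16],[49,0]]
[[8,14],[15,20],[23,15],[25,20],[30,15],[38,20],[40,16],[49,0]]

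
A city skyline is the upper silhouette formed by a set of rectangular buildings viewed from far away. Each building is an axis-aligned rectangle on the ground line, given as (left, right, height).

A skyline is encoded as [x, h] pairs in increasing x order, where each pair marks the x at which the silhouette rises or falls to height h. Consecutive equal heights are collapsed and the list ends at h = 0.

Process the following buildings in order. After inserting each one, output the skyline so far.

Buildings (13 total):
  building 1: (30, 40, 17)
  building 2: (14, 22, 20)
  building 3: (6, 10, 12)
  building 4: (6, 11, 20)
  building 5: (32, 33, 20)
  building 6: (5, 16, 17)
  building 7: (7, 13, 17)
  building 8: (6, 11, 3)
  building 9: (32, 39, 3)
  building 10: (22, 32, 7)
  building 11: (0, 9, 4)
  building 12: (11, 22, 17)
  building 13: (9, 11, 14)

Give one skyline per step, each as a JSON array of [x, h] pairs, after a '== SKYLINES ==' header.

== SKYLINES ==
[[30,17],[40,0]]
[[14,20],[22,0],[30,17],[40,0]]
[[6,12],[10,0],[14,20],[22,0],[30,17],[40,0]]
[[6,20],[11,0],[14,20],[22,0],[30,17],[40,0]]
[[6,20],[11,0],[14,20],[22,0],[30,17],[32,20],[33,17],[40,0]]
[[5,17],[6,20],[11,17],[14,20],[22,0],[30,17],[32,20],[33,17],[40,0]]
[[5,17],[6,20],[11,17],[14,20],[22,0],[30,17],[32,20],[33,17],[40,0]]
[[5,17],[6,20],[11,17],[14,20],[22,0],[30,17],[32,20],[33,17],[40,0]]
[[5,17],[6,20],[11,17],[14,20],[22,0],[30,17],[32,20],[33,17],[40,0]]
[[5,17],[6,20],[11,17],[14,20],[22,7],[30,17],[32,20],[33,17],[40,0]]
[[0,4],[5,17],[6,20],[11,17],[14,20],[22,7],[30,17],[32,20],[33,17],[40,0]]
[[0,4],[5,17],[6,20],[11,17],[14,20],[22,7],[30,17],[32,20],[33,17],[40,0]]
[[0,4],[5,17],[6,20],[11,17],[14,20],[22,7],[30,17],[32,20],[33,17],[40,0]]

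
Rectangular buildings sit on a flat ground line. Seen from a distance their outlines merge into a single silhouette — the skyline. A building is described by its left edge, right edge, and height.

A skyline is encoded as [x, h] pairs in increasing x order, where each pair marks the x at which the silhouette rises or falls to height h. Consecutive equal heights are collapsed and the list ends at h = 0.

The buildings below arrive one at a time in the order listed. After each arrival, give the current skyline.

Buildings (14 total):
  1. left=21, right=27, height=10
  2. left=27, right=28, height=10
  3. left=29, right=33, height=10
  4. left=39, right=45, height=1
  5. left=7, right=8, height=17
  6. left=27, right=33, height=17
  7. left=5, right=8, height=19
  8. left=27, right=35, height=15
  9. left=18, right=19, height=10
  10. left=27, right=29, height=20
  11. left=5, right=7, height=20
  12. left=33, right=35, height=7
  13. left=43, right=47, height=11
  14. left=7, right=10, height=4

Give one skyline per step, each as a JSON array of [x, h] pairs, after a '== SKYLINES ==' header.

== SKYLINES ==
[[21,10],[27,0]]
[[21,10],[28,0]]
[[21,10],[28,0],[29,10],[33,0]]
[[21,10],[28,0],[29,10],[33,0],[39,1],[45,0]]
[[7,17],[8,0],[21,10],[28,0],[29,10],[33,0],[39,1],[45,0]]
[[7,17],[8,0],[21,10],[27,17],[33,0],[39,1],[45,0]]
[[5,19],[8,0],[21,10],[27,17],[33,0],[39,1],[45,0]]
[[5,19],[8,0],[21,10],[27,17],[33,15],[35,0],[39,1],[45,0]]
[[5,19],[8,0],[18,10],[19,0],[21,10],[27,17],[33,15],[35,0],[39,1],[45,0]]
[[5,19],[8,0],[18,10],[19,0],[21,10],[27,20],[29,17],[33,15],[35,0],[39,1],[45,0]]
[[5,20],[7,19],[8,0],[18,10],[19,0],[21,10],[27,20],[29,17],[33,15],[35,0],[39,1],[45,0]]
[[5,20],[7,19],[8,0],[18,10],[19,0],[21,10],[27,20],[29,17],[33,15],[35,0],[39,1],[45,0]]
[[5,20],[7,19],[8,0],[18,10],[19,0],[21,10],[27,20],[29,17],[33,15],[35,0],[39,1],[43,11],[47,0]]
[[5,20],[7,19],[8,4],[10,0],[18,10],[19,0],[21,10],[27,20],[29,17],[33,15],[35,0],[39,1],[43,11],[47,0]]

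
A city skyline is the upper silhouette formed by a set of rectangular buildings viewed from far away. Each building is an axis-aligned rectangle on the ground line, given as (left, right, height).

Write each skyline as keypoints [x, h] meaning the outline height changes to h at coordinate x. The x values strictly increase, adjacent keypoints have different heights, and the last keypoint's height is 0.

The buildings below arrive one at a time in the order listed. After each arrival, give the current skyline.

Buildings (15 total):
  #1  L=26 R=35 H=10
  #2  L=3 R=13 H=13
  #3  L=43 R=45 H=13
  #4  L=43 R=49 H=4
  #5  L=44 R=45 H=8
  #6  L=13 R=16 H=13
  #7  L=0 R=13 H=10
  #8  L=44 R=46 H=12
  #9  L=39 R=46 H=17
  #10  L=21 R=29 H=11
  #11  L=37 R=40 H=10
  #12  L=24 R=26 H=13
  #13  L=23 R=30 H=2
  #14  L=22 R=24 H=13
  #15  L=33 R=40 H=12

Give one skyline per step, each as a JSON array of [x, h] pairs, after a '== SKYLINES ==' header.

== SKYLINES ==
[[26,10],[35,0]]
[[3,13],[13,0],[26,10],[35,0]]
[[3,13],[13,0],[26,10],[35,0],[43,13],[45,0]]
[[3,13],[13,0],[26,10],[35,0],[43,13],[45,4],[49,0]]
[[3,13],[13,0],[26,10],[35,0],[43,13],[45,4],[49,0]]
[[3,13],[16,0],[26,10],[35,0],[43,13],[45,4],[49,0]]
[[0,10],[3,13],[16,0],[26,10],[35,0],[43,13],[45,4],[49,0]]
[[0,10],[3,13],[16,0],[26,10],[35,0],[43,13],[45,12],[46,4],[49,0]]
[[0,10],[3,13],[16,0],[26,10],[35,0],[39,17],[46,4],[49,0]]
[[0,10],[3,13],[16,0],[21,11],[29,10],[35,0],[39,17],[46,4],[49,0]]
[[0,10],[3,13],[16,0],[21,11],[29,10],[35,0],[37,10],[39,17],[46,4],[49,0]]
[[0,10],[3,13],[16,0],[21,11],[24,13],[26,11],[29,10],[35,0],[37,10],[39,17],[46,4],[49,0]]
[[0,10],[3,13],[16,0],[21,11],[24,13],[26,11],[29,10],[35,0],[37,10],[39,17],[46,4],[49,0]]
[[0,10],[3,13],[16,0],[21,11],[22,13],[26,11],[29,10],[35,0],[37,10],[39,17],[46,4],[49,0]]
[[0,10],[3,13],[16,0],[21,11],[22,13],[26,11],[29,10],[33,12],[39,17],[46,4],[49,0]]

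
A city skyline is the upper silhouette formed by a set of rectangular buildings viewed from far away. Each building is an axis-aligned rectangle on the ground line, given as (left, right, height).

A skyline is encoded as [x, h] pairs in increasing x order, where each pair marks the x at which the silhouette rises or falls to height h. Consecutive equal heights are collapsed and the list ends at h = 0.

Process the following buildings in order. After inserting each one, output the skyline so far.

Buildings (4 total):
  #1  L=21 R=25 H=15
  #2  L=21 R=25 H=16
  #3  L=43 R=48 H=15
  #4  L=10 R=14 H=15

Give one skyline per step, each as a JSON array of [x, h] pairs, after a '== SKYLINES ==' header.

== SKYLINES ==
[[21,15],[25,0]]
[[21,16],[25,0]]
[[21,16],[25,0],[43,15],[48,0]]
[[10,15],[14,0],[21,16],[25,0],[43,15],[48,0]]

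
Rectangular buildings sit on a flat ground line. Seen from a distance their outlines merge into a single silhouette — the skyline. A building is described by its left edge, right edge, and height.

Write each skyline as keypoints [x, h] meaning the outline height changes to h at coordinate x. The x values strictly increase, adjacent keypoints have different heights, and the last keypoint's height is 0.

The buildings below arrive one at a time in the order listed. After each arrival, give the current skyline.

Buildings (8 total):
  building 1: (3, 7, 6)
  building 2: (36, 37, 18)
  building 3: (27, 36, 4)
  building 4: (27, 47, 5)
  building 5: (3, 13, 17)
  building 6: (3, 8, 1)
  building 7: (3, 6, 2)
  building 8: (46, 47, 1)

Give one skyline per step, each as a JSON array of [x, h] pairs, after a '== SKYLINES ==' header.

== SKYLINES ==
[[3,6],[7,0]]
[[3,6],[7,0],[36,18],[37,0]]
[[3,6],[7,0],[27,4],[36,18],[37,0]]
[[3,6],[7,0],[27,5],[36,18],[37,5],[47,0]]
[[3,17],[13,0],[27,5],[36,18],[37,5],[47,0]]
[[3,17],[13,0],[27,5],[36,18],[37,5],[47,0]]
[[3,17],[13,0],[27,5],[36,18],[37,5],[47,0]]
[[3,17],[13,0],[27,5],[36,18],[37,5],[47,0]]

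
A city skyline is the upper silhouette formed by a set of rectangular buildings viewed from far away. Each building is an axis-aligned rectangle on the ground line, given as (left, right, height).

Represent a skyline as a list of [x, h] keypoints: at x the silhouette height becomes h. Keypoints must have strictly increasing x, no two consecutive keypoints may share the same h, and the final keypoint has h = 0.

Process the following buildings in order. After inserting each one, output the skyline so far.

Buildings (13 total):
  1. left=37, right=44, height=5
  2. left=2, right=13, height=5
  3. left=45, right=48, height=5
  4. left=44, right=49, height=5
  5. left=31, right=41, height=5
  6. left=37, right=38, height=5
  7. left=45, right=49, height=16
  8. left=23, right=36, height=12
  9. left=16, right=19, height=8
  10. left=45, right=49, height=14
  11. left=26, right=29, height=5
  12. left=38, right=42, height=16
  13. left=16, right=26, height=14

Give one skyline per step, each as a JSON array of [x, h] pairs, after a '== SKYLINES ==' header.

== SKYLINES ==
[[37,5],[44,0]]
[[2,5],[13,0],[37,5],[44,0]]
[[2,5],[13,0],[37,5],[44,0],[45,5],[48,0]]
[[2,5],[13,0],[37,5],[49,0]]
[[2,5],[13,0],[31,5],[49,0]]
[[2,5],[13,0],[31,5],[49,0]]
[[2,5],[13,0],[31,5],[45,16],[49,0]]
[[2,5],[13,0],[23,12],[36,5],[45,16],[49,0]]
[[2,5],[13,0],[16,8],[19,0],[23,12],[36,5],[45,16],[49,0]]
[[2,5],[13,0],[16,8],[19,0],[23,12],[36,5],[45,16],[49,0]]
[[2,5],[13,0],[16,8],[19,0],[23,12],[36,5],[45,16],[49,0]]
[[2,5],[13,0],[16,8],[19,0],[23,12],[36,5],[38,16],[42,5],[45,16],[49,0]]
[[2,5],[13,0],[16,14],[26,12],[36,5],[38,16],[42,5],[45,16],[49,0]]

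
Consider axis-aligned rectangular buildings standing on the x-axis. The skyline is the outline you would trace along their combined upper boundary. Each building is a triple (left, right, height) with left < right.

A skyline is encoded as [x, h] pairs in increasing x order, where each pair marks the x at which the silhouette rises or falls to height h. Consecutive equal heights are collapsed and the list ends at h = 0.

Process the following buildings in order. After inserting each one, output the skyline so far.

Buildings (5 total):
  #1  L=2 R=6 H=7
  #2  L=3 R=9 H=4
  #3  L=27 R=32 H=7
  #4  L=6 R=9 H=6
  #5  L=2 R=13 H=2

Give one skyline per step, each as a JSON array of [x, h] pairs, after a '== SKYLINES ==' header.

== SKYLINES ==
[[2,7],[6,0]]
[[2,7],[6,4],[9,0]]
[[2,7],[6,4],[9,0],[27,7],[32,0]]
[[2,7],[6,6],[9,0],[27,7],[32,0]]
[[2,7],[6,6],[9,2],[13,0],[27,7],[32,0]]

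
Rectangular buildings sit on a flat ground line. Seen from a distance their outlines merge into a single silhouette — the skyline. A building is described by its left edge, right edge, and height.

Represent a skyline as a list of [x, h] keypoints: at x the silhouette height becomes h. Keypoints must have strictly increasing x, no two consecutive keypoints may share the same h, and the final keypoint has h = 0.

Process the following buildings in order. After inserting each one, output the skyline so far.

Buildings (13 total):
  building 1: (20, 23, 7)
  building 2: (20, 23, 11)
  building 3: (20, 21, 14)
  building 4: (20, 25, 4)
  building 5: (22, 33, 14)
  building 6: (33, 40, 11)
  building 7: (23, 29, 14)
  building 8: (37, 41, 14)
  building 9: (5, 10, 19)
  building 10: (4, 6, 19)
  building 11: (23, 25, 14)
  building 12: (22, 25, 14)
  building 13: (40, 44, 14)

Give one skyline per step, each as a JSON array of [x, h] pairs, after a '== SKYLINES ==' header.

== SKYLINES ==
[[20,7],[23,0]]
[[20,11],[23,0]]
[[20,14],[21,11],[23,0]]
[[20,14],[21,11],[23,4],[25,0]]
[[20,14],[21,11],[22,14],[33,0]]
[[20,14],[21,11],[22,14],[33,11],[40,0]]
[[20,14],[21,11],[22,14],[33,11],[40,0]]
[[20,14],[21,11],[22,14],[33,11],[37,14],[41,0]]
[[5,19],[10,0],[20,14],[21,11],[22,14],[33,11],[37,14],[41,0]]
[[4,19],[10,0],[20,14],[21,11],[22,14],[33,11],[37,14],[41,0]]
[[4,19],[10,0],[20,14],[21,11],[22,14],[33,11],[37,14],[41,0]]
[[4,19],[10,0],[20,14],[21,11],[22,14],[33,11],[37,14],[41,0]]
[[4,19],[10,0],[20,14],[21,11],[22,14],[33,11],[37,14],[44,0]]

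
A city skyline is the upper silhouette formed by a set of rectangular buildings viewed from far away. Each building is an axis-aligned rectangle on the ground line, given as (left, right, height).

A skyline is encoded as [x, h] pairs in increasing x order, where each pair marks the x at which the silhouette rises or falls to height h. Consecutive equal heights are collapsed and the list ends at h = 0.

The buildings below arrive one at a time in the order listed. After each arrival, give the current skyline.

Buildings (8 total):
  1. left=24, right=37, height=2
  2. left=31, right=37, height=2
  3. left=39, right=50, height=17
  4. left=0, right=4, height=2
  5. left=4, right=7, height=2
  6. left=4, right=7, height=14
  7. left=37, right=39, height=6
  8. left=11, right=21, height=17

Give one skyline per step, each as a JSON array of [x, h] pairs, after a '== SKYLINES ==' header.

== SKYLINES ==
[[24,2],[37,0]]
[[24,2],[37,0]]
[[24,2],[37,0],[39,17],[50,0]]
[[0,2],[4,0],[24,2],[37,0],[39,17],[50,0]]
[[0,2],[7,0],[24,2],[37,0],[39,17],[50,0]]
[[0,2],[4,14],[7,0],[24,2],[37,0],[39,17],[50,0]]
[[0,2],[4,14],[7,0],[24,2],[37,6],[39,17],[50,0]]
[[0,2],[4,14],[7,0],[11,17],[21,0],[24,2],[37,6],[39,17],[50,0]]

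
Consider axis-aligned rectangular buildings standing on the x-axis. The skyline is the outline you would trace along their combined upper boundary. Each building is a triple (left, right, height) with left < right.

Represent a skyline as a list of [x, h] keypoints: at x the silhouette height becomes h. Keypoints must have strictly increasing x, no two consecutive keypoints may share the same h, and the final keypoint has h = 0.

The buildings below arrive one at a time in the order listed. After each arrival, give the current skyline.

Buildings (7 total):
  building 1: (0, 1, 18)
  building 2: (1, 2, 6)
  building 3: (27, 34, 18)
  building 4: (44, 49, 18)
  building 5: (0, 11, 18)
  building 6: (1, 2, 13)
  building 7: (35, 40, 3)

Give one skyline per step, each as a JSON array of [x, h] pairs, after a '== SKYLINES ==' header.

== SKYLINES ==
[[0,18],[1,0]]
[[0,18],[1,6],[2,0]]
[[0,18],[1,6],[2,0],[27,18],[34,0]]
[[0,18],[1,6],[2,0],[27,18],[34,0],[44,18],[49,0]]
[[0,18],[11,0],[27,18],[34,0],[44,18],[49,0]]
[[0,18],[11,0],[27,18],[34,0],[44,18],[49,0]]
[[0,18],[11,0],[27,18],[34,0],[35,3],[40,0],[44,18],[49,0]]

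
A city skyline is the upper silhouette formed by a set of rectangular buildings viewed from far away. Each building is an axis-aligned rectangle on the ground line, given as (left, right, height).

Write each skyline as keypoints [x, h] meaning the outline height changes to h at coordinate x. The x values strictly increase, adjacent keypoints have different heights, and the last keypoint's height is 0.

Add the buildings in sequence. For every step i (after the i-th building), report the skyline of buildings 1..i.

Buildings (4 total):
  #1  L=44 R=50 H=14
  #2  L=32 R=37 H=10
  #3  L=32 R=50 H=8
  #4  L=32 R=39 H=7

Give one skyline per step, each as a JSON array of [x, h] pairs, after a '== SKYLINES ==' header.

== SKYLINES ==
[[44,14],[50,0]]
[[32,10],[37,0],[44,14],[50,0]]
[[32,10],[37,8],[44,14],[50,0]]
[[32,10],[37,8],[44,14],[50,0]]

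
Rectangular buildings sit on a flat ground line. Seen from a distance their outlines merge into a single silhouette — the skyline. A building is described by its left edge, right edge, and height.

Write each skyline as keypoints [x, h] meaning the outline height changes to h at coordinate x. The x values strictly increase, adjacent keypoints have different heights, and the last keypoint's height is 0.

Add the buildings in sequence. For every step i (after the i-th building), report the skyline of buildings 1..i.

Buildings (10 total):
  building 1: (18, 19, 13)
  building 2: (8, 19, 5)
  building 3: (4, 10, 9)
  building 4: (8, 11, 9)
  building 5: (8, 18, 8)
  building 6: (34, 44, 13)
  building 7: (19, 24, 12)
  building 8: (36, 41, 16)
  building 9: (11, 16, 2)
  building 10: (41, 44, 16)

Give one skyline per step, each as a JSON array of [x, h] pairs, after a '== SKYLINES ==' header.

== SKYLINES ==
[[18,13],[19,0]]
[[8,5],[18,13],[19,0]]
[[4,9],[10,5],[18,13],[19,0]]
[[4,9],[11,5],[18,13],[19,0]]
[[4,9],[11,8],[18,13],[19,0]]
[[4,9],[11,8],[18,13],[19,0],[34,13],[44,0]]
[[4,9],[11,8],[18,13],[19,12],[24,0],[34,13],[44,0]]
[[4,9],[11,8],[18,13],[19,12],[24,0],[34,13],[36,16],[41,13],[44,0]]
[[4,9],[11,8],[18,13],[19,12],[24,0],[34,13],[36,16],[41,13],[44,0]]
[[4,9],[11,8],[18,13],[19,12],[24,0],[34,13],[36,16],[44,0]]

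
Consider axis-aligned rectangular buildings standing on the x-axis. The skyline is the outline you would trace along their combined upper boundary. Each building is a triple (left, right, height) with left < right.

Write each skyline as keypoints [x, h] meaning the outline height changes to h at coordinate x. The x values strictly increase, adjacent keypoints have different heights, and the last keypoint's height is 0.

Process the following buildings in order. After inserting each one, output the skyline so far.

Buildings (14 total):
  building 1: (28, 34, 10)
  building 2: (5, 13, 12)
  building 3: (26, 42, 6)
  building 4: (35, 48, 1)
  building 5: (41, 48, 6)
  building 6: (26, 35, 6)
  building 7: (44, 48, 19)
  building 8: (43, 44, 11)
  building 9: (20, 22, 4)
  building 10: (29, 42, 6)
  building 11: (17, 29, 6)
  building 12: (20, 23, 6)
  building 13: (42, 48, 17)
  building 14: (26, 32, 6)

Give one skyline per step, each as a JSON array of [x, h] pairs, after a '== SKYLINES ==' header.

== SKYLINES ==
[[28,10],[34,0]]
[[5,12],[13,0],[28,10],[34,0]]
[[5,12],[13,0],[26,6],[28,10],[34,6],[42,0]]
[[5,12],[13,0],[26,6],[28,10],[34,6],[42,1],[48,0]]
[[5,12],[13,0],[26,6],[28,10],[34,6],[48,0]]
[[5,12],[13,0],[26,6],[28,10],[34,6],[48,0]]
[[5,12],[13,0],[26,6],[28,10],[34,6],[44,19],[48,0]]
[[5,12],[13,0],[26,6],[28,10],[34,6],[43,11],[44,19],[48,0]]
[[5,12],[13,0],[20,4],[22,0],[26,6],[28,10],[34,6],[43,11],[44,19],[48,0]]
[[5,12],[13,0],[20,4],[22,0],[26,6],[28,10],[34,6],[43,11],[44,19],[48,0]]
[[5,12],[13,0],[17,6],[28,10],[34,6],[43,11],[44,19],[48,0]]
[[5,12],[13,0],[17,6],[28,10],[34,6],[43,11],[44,19],[48,0]]
[[5,12],[13,0],[17,6],[28,10],[34,6],[42,17],[44,19],[48,0]]
[[5,12],[13,0],[17,6],[28,10],[34,6],[42,17],[44,19],[48,0]]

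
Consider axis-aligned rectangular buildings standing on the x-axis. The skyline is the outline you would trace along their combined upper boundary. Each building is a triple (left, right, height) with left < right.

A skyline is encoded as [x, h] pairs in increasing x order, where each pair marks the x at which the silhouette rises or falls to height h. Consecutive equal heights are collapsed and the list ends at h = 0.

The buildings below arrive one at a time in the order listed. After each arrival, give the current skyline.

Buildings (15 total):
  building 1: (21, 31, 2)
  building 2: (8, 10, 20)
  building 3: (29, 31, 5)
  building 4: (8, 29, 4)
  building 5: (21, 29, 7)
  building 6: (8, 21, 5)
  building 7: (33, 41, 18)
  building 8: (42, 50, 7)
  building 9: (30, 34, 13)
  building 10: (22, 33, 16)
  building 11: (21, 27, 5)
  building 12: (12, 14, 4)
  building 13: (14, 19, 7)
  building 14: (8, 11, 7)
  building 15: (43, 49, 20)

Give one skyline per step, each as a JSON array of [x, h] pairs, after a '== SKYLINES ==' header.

== SKYLINES ==
[[21,2],[31,0]]
[[8,20],[10,0],[21,2],[31,0]]
[[8,20],[10,0],[21,2],[29,5],[31,0]]
[[8,20],[10,4],[29,5],[31,0]]
[[8,20],[10,4],[21,7],[29,5],[31,0]]
[[8,20],[10,5],[21,7],[29,5],[31,0]]
[[8,20],[10,5],[21,7],[29,5],[31,0],[33,18],[41,0]]
[[8,20],[10,5],[21,7],[29,5],[31,0],[33,18],[41,0],[42,7],[50,0]]
[[8,20],[10,5],[21,7],[29,5],[30,13],[33,18],[41,0],[42,7],[50,0]]
[[8,20],[10,5],[21,7],[22,16],[33,18],[41,0],[42,7],[50,0]]
[[8,20],[10,5],[21,7],[22,16],[33,18],[41,0],[42,7],[50,0]]
[[8,20],[10,5],[21,7],[22,16],[33,18],[41,0],[42,7],[50,0]]
[[8,20],[10,5],[14,7],[19,5],[21,7],[22,16],[33,18],[41,0],[42,7],[50,0]]
[[8,20],[10,7],[11,5],[14,7],[19,5],[21,7],[22,16],[33,18],[41,0],[42,7],[50,0]]
[[8,20],[10,7],[11,5],[14,7],[19,5],[21,7],[22,16],[33,18],[41,0],[42,7],[43,20],[49,7],[50,0]]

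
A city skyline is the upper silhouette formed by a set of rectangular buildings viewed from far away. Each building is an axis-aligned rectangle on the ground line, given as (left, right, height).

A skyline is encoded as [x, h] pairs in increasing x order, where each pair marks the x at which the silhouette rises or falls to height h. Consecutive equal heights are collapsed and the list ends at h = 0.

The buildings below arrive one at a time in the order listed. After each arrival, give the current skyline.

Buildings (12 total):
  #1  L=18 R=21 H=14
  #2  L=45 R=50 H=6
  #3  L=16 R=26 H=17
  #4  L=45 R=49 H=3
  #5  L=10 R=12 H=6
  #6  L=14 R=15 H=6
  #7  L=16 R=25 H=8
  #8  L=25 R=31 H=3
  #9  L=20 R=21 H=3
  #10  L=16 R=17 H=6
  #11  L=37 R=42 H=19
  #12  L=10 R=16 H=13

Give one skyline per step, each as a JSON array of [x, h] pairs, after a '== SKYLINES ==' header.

== SKYLINES ==
[[18,14],[21,0]]
[[18,14],[21,0],[45,6],[50,0]]
[[16,17],[26,0],[45,6],[50,0]]
[[16,17],[26,0],[45,6],[50,0]]
[[10,6],[12,0],[16,17],[26,0],[45,6],[50,0]]
[[10,6],[12,0],[14,6],[15,0],[16,17],[26,0],[45,6],[50,0]]
[[10,6],[12,0],[14,6],[15,0],[16,17],[26,0],[45,6],[50,0]]
[[10,6],[12,0],[14,6],[15,0],[16,17],[26,3],[31,0],[45,6],[50,0]]
[[10,6],[12,0],[14,6],[15,0],[16,17],[26,3],[31,0],[45,6],[50,0]]
[[10,6],[12,0],[14,6],[15,0],[16,17],[26,3],[31,0],[45,6],[50,0]]
[[10,6],[12,0],[14,6],[15,0],[16,17],[26,3],[31,0],[37,19],[42,0],[45,6],[50,0]]
[[10,13],[16,17],[26,3],[31,0],[37,19],[42,0],[45,6],[50,0]]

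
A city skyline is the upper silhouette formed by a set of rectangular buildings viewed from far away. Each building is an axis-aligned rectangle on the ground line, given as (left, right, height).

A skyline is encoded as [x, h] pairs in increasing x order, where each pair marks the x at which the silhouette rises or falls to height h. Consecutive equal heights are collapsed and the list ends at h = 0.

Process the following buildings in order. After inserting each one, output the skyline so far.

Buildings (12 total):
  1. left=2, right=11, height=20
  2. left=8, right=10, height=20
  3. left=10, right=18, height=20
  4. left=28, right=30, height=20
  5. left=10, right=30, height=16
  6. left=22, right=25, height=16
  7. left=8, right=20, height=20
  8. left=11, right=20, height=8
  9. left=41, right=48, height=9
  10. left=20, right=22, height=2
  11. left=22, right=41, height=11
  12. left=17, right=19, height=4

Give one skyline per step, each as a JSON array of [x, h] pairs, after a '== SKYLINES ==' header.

== SKYLINES ==
[[2,20],[11,0]]
[[2,20],[11,0]]
[[2,20],[18,0]]
[[2,20],[18,0],[28,20],[30,0]]
[[2,20],[18,16],[28,20],[30,0]]
[[2,20],[18,16],[28,20],[30,0]]
[[2,20],[20,16],[28,20],[30,0]]
[[2,20],[20,16],[28,20],[30,0]]
[[2,20],[20,16],[28,20],[30,0],[41,9],[48,0]]
[[2,20],[20,16],[28,20],[30,0],[41,9],[48,0]]
[[2,20],[20,16],[28,20],[30,11],[41,9],[48,0]]
[[2,20],[20,16],[28,20],[30,11],[41,9],[48,0]]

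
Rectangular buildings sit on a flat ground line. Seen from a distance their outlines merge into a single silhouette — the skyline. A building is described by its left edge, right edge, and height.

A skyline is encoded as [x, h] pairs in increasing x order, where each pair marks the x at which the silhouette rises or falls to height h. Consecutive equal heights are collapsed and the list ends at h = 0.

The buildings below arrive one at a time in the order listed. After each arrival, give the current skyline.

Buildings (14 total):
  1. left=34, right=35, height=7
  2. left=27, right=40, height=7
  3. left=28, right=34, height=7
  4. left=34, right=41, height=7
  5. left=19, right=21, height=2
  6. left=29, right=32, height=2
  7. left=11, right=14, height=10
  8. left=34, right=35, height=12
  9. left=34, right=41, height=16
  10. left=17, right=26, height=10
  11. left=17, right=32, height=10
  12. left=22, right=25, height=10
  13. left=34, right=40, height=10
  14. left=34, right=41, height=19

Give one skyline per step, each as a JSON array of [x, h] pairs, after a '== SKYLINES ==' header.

== SKYLINES ==
[[34,7],[35,0]]
[[27,7],[40,0]]
[[27,7],[40,0]]
[[27,7],[41,0]]
[[19,2],[21,0],[27,7],[41,0]]
[[19,2],[21,0],[27,7],[41,0]]
[[11,10],[14,0],[19,2],[21,0],[27,7],[41,0]]
[[11,10],[14,0],[19,2],[21,0],[27,7],[34,12],[35,7],[41,0]]
[[11,10],[14,0],[19,2],[21,0],[27,7],[34,16],[41,0]]
[[11,10],[14,0],[17,10],[26,0],[27,7],[34,16],[41,0]]
[[11,10],[14,0],[17,10],[32,7],[34,16],[41,0]]
[[11,10],[14,0],[17,10],[32,7],[34,16],[41,0]]
[[11,10],[14,0],[17,10],[32,7],[34,16],[41,0]]
[[11,10],[14,0],[17,10],[32,7],[34,19],[41,0]]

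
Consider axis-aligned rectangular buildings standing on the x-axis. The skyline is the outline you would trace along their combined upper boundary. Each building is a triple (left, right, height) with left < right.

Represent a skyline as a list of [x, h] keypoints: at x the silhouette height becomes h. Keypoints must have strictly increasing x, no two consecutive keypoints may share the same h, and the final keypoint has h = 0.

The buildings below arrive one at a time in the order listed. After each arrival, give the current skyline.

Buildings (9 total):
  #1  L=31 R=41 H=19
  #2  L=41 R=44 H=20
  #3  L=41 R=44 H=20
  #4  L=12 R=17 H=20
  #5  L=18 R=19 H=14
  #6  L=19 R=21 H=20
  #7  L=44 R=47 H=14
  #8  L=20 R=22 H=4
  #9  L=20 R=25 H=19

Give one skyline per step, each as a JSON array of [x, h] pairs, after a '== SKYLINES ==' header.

== SKYLINES ==
[[31,19],[41,0]]
[[31,19],[41,20],[44,0]]
[[31,19],[41,20],[44,0]]
[[12,20],[17,0],[31,19],[41,20],[44,0]]
[[12,20],[17,0],[18,14],[19,0],[31,19],[41,20],[44,0]]
[[12,20],[17,0],[18,14],[19,20],[21,0],[31,19],[41,20],[44,0]]
[[12,20],[17,0],[18,14],[19,20],[21,0],[31,19],[41,20],[44,14],[47,0]]
[[12,20],[17,0],[18,14],[19,20],[21,4],[22,0],[31,19],[41,20],[44,14],[47,0]]
[[12,20],[17,0],[18,14],[19,20],[21,19],[25,0],[31,19],[41,20],[44,14],[47,0]]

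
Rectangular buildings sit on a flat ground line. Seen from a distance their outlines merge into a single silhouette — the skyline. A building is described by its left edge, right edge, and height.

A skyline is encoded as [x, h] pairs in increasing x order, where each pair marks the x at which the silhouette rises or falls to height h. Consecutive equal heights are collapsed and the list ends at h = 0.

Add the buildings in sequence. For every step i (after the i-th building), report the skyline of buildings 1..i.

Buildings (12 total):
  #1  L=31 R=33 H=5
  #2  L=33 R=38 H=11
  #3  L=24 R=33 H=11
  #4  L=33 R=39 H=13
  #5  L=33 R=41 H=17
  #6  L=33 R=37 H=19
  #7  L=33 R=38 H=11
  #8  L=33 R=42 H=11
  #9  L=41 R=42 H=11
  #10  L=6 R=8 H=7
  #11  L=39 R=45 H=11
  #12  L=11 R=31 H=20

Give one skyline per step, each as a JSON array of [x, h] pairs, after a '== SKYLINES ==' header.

== SKYLINES ==
[[31,5],[33,0]]
[[31,5],[33,11],[38,0]]
[[24,11],[38,0]]
[[24,11],[33,13],[39,0]]
[[24,11],[33,17],[41,0]]
[[24,11],[33,19],[37,17],[41,0]]
[[24,11],[33,19],[37,17],[41,0]]
[[24,11],[33,19],[37,17],[41,11],[42,0]]
[[24,11],[33,19],[37,17],[41,11],[42,0]]
[[6,7],[8,0],[24,11],[33,19],[37,17],[41,11],[42,0]]
[[6,7],[8,0],[24,11],[33,19],[37,17],[41,11],[45,0]]
[[6,7],[8,0],[11,20],[31,11],[33,19],[37,17],[41,11],[45,0]]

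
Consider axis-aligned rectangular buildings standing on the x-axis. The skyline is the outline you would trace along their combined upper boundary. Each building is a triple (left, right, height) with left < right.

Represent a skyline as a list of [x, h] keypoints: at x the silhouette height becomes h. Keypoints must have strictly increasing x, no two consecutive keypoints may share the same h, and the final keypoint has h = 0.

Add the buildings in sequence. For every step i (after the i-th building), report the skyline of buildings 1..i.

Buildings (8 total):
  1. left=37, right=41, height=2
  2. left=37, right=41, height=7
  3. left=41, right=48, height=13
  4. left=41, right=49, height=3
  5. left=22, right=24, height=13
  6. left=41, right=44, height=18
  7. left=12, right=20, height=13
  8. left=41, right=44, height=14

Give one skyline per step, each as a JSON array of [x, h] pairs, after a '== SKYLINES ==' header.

== SKYLINES ==
[[37,2],[41,0]]
[[37,7],[41,0]]
[[37,7],[41,13],[48,0]]
[[37,7],[41,13],[48,3],[49,0]]
[[22,13],[24,0],[37,7],[41,13],[48,3],[49,0]]
[[22,13],[24,0],[37,7],[41,18],[44,13],[48,3],[49,0]]
[[12,13],[20,0],[22,13],[24,0],[37,7],[41,18],[44,13],[48,3],[49,0]]
[[12,13],[20,0],[22,13],[24,0],[37,7],[41,18],[44,13],[48,3],[49,0]]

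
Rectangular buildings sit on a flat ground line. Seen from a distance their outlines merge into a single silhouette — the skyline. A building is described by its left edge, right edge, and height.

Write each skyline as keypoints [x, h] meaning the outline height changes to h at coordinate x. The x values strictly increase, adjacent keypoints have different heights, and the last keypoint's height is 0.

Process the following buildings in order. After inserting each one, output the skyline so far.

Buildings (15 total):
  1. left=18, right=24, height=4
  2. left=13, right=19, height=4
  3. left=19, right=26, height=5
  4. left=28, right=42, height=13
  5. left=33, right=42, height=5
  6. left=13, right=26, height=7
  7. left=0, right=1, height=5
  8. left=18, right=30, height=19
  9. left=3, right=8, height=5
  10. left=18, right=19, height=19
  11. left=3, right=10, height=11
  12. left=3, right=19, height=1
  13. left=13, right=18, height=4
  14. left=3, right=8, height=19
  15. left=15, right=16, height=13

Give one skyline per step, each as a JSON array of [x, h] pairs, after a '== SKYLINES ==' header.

== SKYLINES ==
[[18,4],[24,0]]
[[13,4],[24,0]]
[[13,4],[19,5],[26,0]]
[[13,4],[19,5],[26,0],[28,13],[42,0]]
[[13,4],[19,5],[26,0],[28,13],[42,0]]
[[13,7],[26,0],[28,13],[42,0]]
[[0,5],[1,0],[13,7],[26,0],[28,13],[42,0]]
[[0,5],[1,0],[13,7],[18,19],[30,13],[42,0]]
[[0,5],[1,0],[3,5],[8,0],[13,7],[18,19],[30,13],[42,0]]
[[0,5],[1,0],[3,5],[8,0],[13,7],[18,19],[30,13],[42,0]]
[[0,5],[1,0],[3,11],[10,0],[13,7],[18,19],[30,13],[42,0]]
[[0,5],[1,0],[3,11],[10,1],[13,7],[18,19],[30,13],[42,0]]
[[0,5],[1,0],[3,11],[10,1],[13,7],[18,19],[30,13],[42,0]]
[[0,5],[1,0],[3,19],[8,11],[10,1],[13,7],[18,19],[30,13],[42,0]]
[[0,5],[1,0],[3,19],[8,11],[10,1],[13,7],[15,13],[16,7],[18,19],[30,13],[42,0]]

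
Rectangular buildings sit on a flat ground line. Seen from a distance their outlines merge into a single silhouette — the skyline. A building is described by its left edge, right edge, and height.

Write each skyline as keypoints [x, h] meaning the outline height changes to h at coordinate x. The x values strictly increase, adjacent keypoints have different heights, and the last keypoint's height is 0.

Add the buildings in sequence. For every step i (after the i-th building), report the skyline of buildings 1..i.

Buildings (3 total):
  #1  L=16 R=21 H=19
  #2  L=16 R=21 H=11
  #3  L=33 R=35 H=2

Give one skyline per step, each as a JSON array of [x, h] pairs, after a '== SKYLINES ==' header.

== SKYLINES ==
[[16,19],[21,0]]
[[16,19],[21,0]]
[[16,19],[21,0],[33,2],[35,0]]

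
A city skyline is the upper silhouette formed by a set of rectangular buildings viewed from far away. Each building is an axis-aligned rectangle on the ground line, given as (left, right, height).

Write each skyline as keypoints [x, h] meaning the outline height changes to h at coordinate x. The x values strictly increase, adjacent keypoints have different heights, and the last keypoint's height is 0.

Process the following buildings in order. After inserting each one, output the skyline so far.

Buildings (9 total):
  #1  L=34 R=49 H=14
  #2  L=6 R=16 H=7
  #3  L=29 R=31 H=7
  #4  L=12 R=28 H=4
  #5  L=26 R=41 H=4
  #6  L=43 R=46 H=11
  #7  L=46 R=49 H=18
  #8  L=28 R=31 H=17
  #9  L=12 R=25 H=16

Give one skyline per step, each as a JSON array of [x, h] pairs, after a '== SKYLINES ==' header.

== SKYLINES ==
[[34,14],[49,0]]
[[6,7],[16,0],[34,14],[49,0]]
[[6,7],[16,0],[29,7],[31,0],[34,14],[49,0]]
[[6,7],[16,4],[28,0],[29,7],[31,0],[34,14],[49,0]]
[[6,7],[16,4],[29,7],[31,4],[34,14],[49,0]]
[[6,7],[16,4],[29,7],[31,4],[34,14],[49,0]]
[[6,7],[16,4],[29,7],[31,4],[34,14],[46,18],[49,0]]
[[6,7],[16,4],[28,17],[31,4],[34,14],[46,18],[49,0]]
[[6,7],[12,16],[25,4],[28,17],[31,4],[34,14],[46,18],[49,0]]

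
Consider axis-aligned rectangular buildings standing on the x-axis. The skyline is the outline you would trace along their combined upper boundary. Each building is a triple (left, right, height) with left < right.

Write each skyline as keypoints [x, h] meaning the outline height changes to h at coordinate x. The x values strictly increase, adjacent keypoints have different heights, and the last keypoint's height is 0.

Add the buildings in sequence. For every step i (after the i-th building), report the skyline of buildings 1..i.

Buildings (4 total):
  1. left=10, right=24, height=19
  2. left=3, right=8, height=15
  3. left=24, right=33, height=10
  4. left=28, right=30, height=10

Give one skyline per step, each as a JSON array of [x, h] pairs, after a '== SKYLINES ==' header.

== SKYLINES ==
[[10,19],[24,0]]
[[3,15],[8,0],[10,19],[24,0]]
[[3,15],[8,0],[10,19],[24,10],[33,0]]
[[3,15],[8,0],[10,19],[24,10],[33,0]]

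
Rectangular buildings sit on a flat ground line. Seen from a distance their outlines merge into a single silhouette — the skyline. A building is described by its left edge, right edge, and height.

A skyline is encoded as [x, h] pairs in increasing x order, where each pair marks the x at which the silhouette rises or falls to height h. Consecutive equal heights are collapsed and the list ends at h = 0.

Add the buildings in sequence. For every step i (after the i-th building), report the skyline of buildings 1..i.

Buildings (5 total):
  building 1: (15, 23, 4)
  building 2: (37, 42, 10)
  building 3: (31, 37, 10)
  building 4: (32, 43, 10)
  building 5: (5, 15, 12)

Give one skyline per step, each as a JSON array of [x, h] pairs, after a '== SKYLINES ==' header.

== SKYLINES ==
[[15,4],[23,0]]
[[15,4],[23,0],[37,10],[42,0]]
[[15,4],[23,0],[31,10],[42,0]]
[[15,4],[23,0],[31,10],[43,0]]
[[5,12],[15,4],[23,0],[31,10],[43,0]]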